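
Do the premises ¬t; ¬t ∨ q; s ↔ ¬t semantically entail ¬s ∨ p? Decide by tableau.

Initial set: {¬t; (¬t ∨ q); (s ↔ ¬t); ¬(¬s ∨ p)}.
¬(¬s ∨ p): α-rule — add ¬¬s, ¬p.
(¬t ∨ q): β-rule — branch into ¬t  //  q.
  branch 1 (add ¬t):
    (s ↔ ¬t): β-rule — branch into s, ¬t  //  ¬s, ¬¬t.
      branch 1.1 (add s, ¬t):
        ○ open, literals {p=0, s=1, t=0}.
      branch 1.2 (add ¬s, ¬¬t):
        × closes — contains both s and ¬s.
  branch 2 (add q):
    (s ↔ ¬t): β-rule — branch into s, ¬t  //  ¬s, ¬¬t.
      branch 2.1 (add s, ¬t):
        ○ open, literals {p=0, q=1, s=1, t=0}.
      branch 2.2 (add ¬s, ¬¬t):
        × closes — contains both s and ¬s.
2 branches closed, 2 open.
An open branch gives a countermodel: p=0, s=1, t=0 (unmentioned atoms arbitrary); the premises hold there but the conclusion fails.

No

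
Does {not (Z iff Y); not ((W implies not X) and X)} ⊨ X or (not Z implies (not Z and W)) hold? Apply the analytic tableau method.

Initial set: {not (Z iff Y); not ((W implies not X) and X); not (X or (not Z implies (not Z and W)))}.
not (X or (not Z implies (not Z and W))): α-rule — add not X, not (not Z implies (not Z and W)).
not (not Z implies (not Z and W)): α-rule — add not Z, not (not Z and W).
not (Z iff Y): β-rule — branch into Z, not Y  //  not Z, Y.
  branch 1 (add Z, not Y):
    × closes — contains both Z and not Z.
  branch 2 (add not Z, Y):
    not ((W implies not X) and X): β-rule — branch into not (W implies not X)  //  not X.
      branch 2.1 (add not (W implies not X)):
        not (W implies not X): α-rule — add W, not not X.
        × closes — contains both X and not X.
      branch 2.2 (add not X):
        not (not Z and W): β-rule — branch into not not Z  //  not W.
          branch 2.2.1 (add not not Z):
            × closes — contains both Z and not Z.
          branch 2.2.2 (add not W):
            ○ open, literals {W=false, X=false, Y=true, Z=false}.
3 branches closed, 1 open.
An open branch gives a countermodel: W=false, X=false, Y=true, Z=false (unmentioned atoms arbitrary); the premises hold there but the conclusion fails.

No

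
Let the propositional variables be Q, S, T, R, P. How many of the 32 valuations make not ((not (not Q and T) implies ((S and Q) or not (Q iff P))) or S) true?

Initial set: {not ((not (not Q and T) implies ((S and Q) or not (Q iff P))) or S)}.
not ((not (not Q and T) implies ((S and Q) or not (Q iff P))) or S): α-rule — add not (not (not Q and T) implies ((S and Q) or not (Q iff P))), not S.
not (not (not Q and T) implies ((S and Q) or not (Q iff P))): α-rule — add not (not Q and T), not ((S and Q) or not (Q iff P)).
not ((S and Q) or not (Q iff P)): α-rule — add not (S and Q), not not (Q iff P).
not (not Q and T): β-rule — branch into not not Q  //  not T.
  branch 1 (add not not Q):
    not (S and Q): β-rule — branch into not S  //  not Q.
      branch 1.1 (add not S):
        not not (Q iff P): β-rule — branch into Q, P  //  not Q, not P.
          branch 1.1.1 (add Q, P):
            ○ open, literals {P=T, Q=T, S=F}.
          branch 1.1.2 (add not Q, not P):
            × closes — contains both Q and not Q.
      branch 1.2 (add not Q):
        × closes — contains both Q and not Q.
  branch 2 (add not T):
    not (S and Q): β-rule — branch into not S  //  not Q.
      branch 2.1 (add not S):
        not not (Q iff P): β-rule — branch into Q, P  //  not Q, not P.
          branch 2.1.1 (add Q, P):
            ○ open, literals {P=T, Q=T, S=F, T=F}.
          branch 2.1.2 (add not Q, not P):
            ○ open, literals {P=F, Q=F, S=F, T=F}.
      branch 2.2 (add not Q):
        not not (Q iff P): β-rule — branch into Q, P  //  not Q, not P.
          branch 2.2.1 (add Q, P):
            × closes — contains both Q and not Q.
          branch 2.2.2 (add not Q, not P):
            ○ open, literals {P=F, Q=F, S=F, T=F}.
3 branches closed, 4 open.
Each open branch fixes some atoms; the unmentioned ones are free. Counting distinct full assignments: branch {P=T, Q=T, S=F} (T, R) contributes 4 new; branch {P=T, Q=T, S=F, T=F} (R) contributes 0 new; branch {P=F, Q=F, S=F, T=F} (R) contributes 2 new; branch {P=F, Q=F, S=F, T=F} (R) contributes 0 new. Total: 6.

6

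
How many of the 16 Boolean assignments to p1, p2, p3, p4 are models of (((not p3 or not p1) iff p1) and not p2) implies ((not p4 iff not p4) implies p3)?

Initial set: {((((not p3 or not p1) iff p1) and not p2) implies ((not p4 iff not p4) implies p3))}.
((((not p3 or not p1) iff p1) and not p2) implies ((not p4 iff not p4) implies p3)): β-rule — branch into not (((not p3 or not p1) iff p1) and not p2)  //  ((not p4 iff not p4) implies p3).
  branch 1 (add not (((not p3 or not p1) iff p1) and not p2)):
    not (((not p3 or not p1) iff p1) and not p2): β-rule — branch into not ((not p3 or not p1) iff p1)  //  not not p2.
      branch 1.1 (add not ((not p3 or not p1) iff p1)):
        not ((not p3 or not p1) iff p1): β-rule — branch into (not p3 or not p1), not p1  //  not (not p3 or not p1), p1.
          branch 1.1.1 (add (not p3 or not p1), not p1):
            (not p3 or not p1): β-rule — branch into not p3  //  not p1.
              branch 1.1.1.1 (add not p3):
                ○ open, literals {p1=false, p3=false}.
              branch 1.1.1.2 (add not p1):
                ○ open, literals {p1=false}.
          branch 1.1.2 (add not (not p3 or not p1), p1):
            not (not p3 or not p1): α-rule — add not not p3, not not p1.
            ○ open, literals {p1=true, p3=true}.
      branch 1.2 (add not not p2):
        ○ open, literals {p2=true}.
  branch 2 (add ((not p4 iff not p4) implies p3)):
    ((not p4 iff not p4) implies p3): β-rule — branch into not (not p4 iff not p4)  //  p3.
      branch 2.1 (add not (not p4 iff not p4)):
        not (not p4 iff not p4): β-rule — branch into not p4, not not p4  //  not not p4, not p4.
          branch 2.1.1 (add not p4, not not p4):
            × closes — contains both p4 and not p4.
          branch 2.1.2 (add not not p4, not p4):
            × closes — contains both p4 and not p4.
      branch 2.2 (add p3):
        ○ open, literals {p3=true}.
2 branches closed, 5 open.
Each open branch fixes some atoms; the unmentioned ones are free. Counting distinct full assignments: branch {p1=false, p3=false} (p2, p4) contributes 4 new; branch {p1=false} (p2, p3, p4) contributes 4 new; branch {p1=true, p3=true} (p2, p4) contributes 4 new; branch {p2=true} (p1, p3, p4) contributes 2 new; branch {p3=true} (p1, p2, p4) contributes 0 new. Total: 14.

14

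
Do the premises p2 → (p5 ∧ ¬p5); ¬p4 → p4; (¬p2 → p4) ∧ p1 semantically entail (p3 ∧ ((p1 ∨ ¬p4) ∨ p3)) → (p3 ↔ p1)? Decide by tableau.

Yes

Initial set: {(p2 → (p5 ∧ ¬p5)); (¬p4 → p4); ((¬p2 → p4) ∧ p1); ¬((p3 ∧ ((p1 ∨ ¬p4) ∨ p3)) → (p3 ↔ p1))}.
((¬p2 → p4) ∧ p1): α-rule — add (¬p2 → p4), p1.
¬((p3 ∧ ((p1 ∨ ¬p4) ∨ p3)) → (p3 ↔ p1)): α-rule — add (p3 ∧ ((p1 ∨ ¬p4) ∨ p3)), ¬(p3 ↔ p1).
(p3 ∧ ((p1 ∨ ¬p4) ∨ p3)): α-rule — add p3, ((p1 ∨ ¬p4) ∨ p3).
(p2 → (p5 ∧ ¬p5)): β-rule — branch into ¬p2  //  (p5 ∧ ¬p5).
  branch 1 (add ¬p2):
    (¬p4 → p4): β-rule — branch into ¬¬p4  //  p4.
      branch 1.1 (add ¬¬p4):
        (¬p2 → p4): β-rule — branch into ¬¬p2  //  p4.
          branch 1.1.1 (add ¬¬p2):
            × closes — contains both p2 and ¬p2.
          branch 1.1.2 (add p4):
            ¬(p3 ↔ p1): β-rule — branch into p3, ¬p1  //  ¬p3, p1.
              branch 1.1.2.1 (add p3, ¬p1):
                × closes — contains both p1 and ¬p1.
              branch 1.1.2.2 (add ¬p3, p1):
                × closes — contains both p3 and ¬p3.
      branch 1.2 (add p4):
        (¬p2 → p4): β-rule — branch into ¬¬p2  //  p4.
          branch 1.2.1 (add ¬¬p2):
            × closes — contains both p2 and ¬p2.
          branch 1.2.2 (add p4):
            ¬(p3 ↔ p1): β-rule — branch into p3, ¬p1  //  ¬p3, p1.
              branch 1.2.2.1 (add p3, ¬p1):
                × closes — contains both p1 and ¬p1.
              branch 1.2.2.2 (add ¬p3, p1):
                × closes — contains both p3 and ¬p3.
  branch 2 (add (p5 ∧ ¬p5)):
    (p5 ∧ ¬p5): α-rule — add p5, ¬p5.
    × closes — contains both p5 and ¬p5.
All 7 branches close.
Every branch closed, so the premises entail the conclusion.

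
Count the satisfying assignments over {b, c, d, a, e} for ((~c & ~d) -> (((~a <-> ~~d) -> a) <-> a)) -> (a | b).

26

Initial set: {(((~c & ~d) -> (((~a <-> ~~d) -> a) <-> a)) -> (a | b))}.
(((~c & ~d) -> (((~a <-> ~~d) -> a) <-> a)) -> (a | b)): β-rule — branch into ~((~c & ~d) -> (((~a <-> ~~d) -> a) <-> a))  //  (a | b).
  branch 1 (add ~((~c & ~d) -> (((~a <-> ~~d) -> a) <-> a))):
    ~((~c & ~d) -> (((~a <-> ~~d) -> a) <-> a)): α-rule — add (~c & ~d), ~(((~a <-> ~~d) -> a) <-> a).
    (~c & ~d): α-rule — add ~c, ~d.
    ~(((~a <-> ~~d) -> a) <-> a): β-rule — branch into ((~a <-> ~~d) -> a), ~a  //  ~((~a <-> ~~d) -> a), a.
      branch 1.1 (add ((~a <-> ~~d) -> a), ~a):
        ((~a <-> ~~d) -> a): β-rule — branch into ~(~a <-> ~~d)  //  a.
          branch 1.1.1 (add ~(~a <-> ~~d)):
            ~(~a <-> ~~d): β-rule — branch into ~a, ~~~d  //  ~~a, ~~d.
              branch 1.1.1.1 (add ~a, ~~~d):
                ~~~d: drop double negation, giving ~d.
                ○ open, literals {a=F, c=F, d=F}.
              branch 1.1.1.2 (add ~~a, ~~d):
                × closes — contains both a and ~a.
          branch 1.1.2 (add a):
            × closes — contains both a and ~a.
      branch 1.2 (add ~((~a <-> ~~d) -> a), a):
        ~((~a <-> ~~d) -> a): α-rule — add (~a <-> ~~d), ~a.
        × closes — contains both a and ~a.
  branch 2 (add (a | b)):
    (a | b): β-rule — branch into a  //  b.
      branch 2.1 (add a):
        ○ open, literals {a=T}.
      branch 2.2 (add b):
        ○ open, literals {b=T}.
3 branches closed, 3 open.
Each open branch fixes some atoms; the unmentioned ones are free. Counting distinct full assignments: branch {a=F, c=F, d=F} (b, e) contributes 4 new; branch {a=T} (b, c, d, e) contributes 16 new; branch {b=T} (c, d, a, e) contributes 6 new. Total: 26.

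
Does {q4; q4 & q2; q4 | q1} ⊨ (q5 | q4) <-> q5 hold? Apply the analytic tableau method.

Initial set: {q4; (q4 & q2); (q4 | q1); ~((q5 | q4) <-> q5)}.
(q4 & q2): α-rule — add q4, q2.
(q4 | q1): β-rule — branch into q4  //  q1.
  branch 1 (add q4):
    ~((q5 | q4) <-> q5): β-rule — branch into (q5 | q4), ~q5  //  ~(q5 | q4), q5.
      branch 1.1 (add (q5 | q4), ~q5):
        (q5 | q4): β-rule — branch into q5  //  q4.
          branch 1.1.1 (add q5):
            × closes — contains both q5 and ~q5.
          branch 1.1.2 (add q4):
            ○ open, literals {q2=true, q4=true, q5=false}.
      branch 1.2 (add ~(q5 | q4), q5):
        ~(q5 | q4): α-rule — add ~q5, ~q4.
        × closes — contains both q5 and ~q5.
  branch 2 (add q1):
    ~((q5 | q4) <-> q5): β-rule — branch into (q5 | q4), ~q5  //  ~(q5 | q4), q5.
      branch 2.1 (add (q5 | q4), ~q5):
        (q5 | q4): β-rule — branch into q5  //  q4.
          branch 2.1.1 (add q5):
            × closes — contains both q5 and ~q5.
          branch 2.1.2 (add q4):
            ○ open, literals {q1=true, q2=true, q4=true, q5=false}.
      branch 2.2 (add ~(q5 | q4), q5):
        ~(q5 | q4): α-rule — add ~q5, ~q4.
        × closes — contains both q5 and ~q5.
4 branches closed, 2 open.
An open branch gives a countermodel: q2=true, q4=true, q5=false (unmentioned atoms arbitrary); the premises hold there but the conclusion fails.

No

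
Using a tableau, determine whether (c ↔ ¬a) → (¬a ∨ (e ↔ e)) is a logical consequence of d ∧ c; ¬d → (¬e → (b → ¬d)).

Initial set: {T (d ∧ c); T (¬d → (¬e → (b → ¬d))); F ((c ↔ ¬a) → (¬a ∨ (e ↔ e)))}.
T (d ∧ c): α-rule — add T d, T c.
F ((c ↔ ¬a) → (¬a ∨ (e ↔ e))): α-rule — add T (c ↔ ¬a), F (¬a ∨ (e ↔ e)).
F (¬a ∨ (e ↔ e)): α-rule — add F ¬a, F (e ↔ e).
T (¬d → (¬e → (b → ¬d))): β-rule — branch into F ¬d  //  T (¬e → (b → ¬d)).
  branch 1 (add F ¬d):
    T (c ↔ ¬a): β-rule — branch into T c, T ¬a  //  F c, F ¬a.
      branch 1.1 (add T c, T ¬a):
        × closes — contains both a and ¬a.
      branch 1.2 (add F c, F ¬a):
        × closes — contains both c and ¬c.
  branch 2 (add T (¬e → (b → ¬d))):
    T (c ↔ ¬a): β-rule — branch into T c, T ¬a  //  F c, F ¬a.
      branch 2.1 (add T c, T ¬a):
        × closes — contains both a and ¬a.
      branch 2.2 (add F c, F ¬a):
        × closes — contains both c and ¬c.
All 4 branches close.
Every branch closed, so the premises entail the conclusion.

Yes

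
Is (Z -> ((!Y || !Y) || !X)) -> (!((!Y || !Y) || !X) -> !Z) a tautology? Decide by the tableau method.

Assume the negation and expand:
Initial set: {F ((Z -> ((!Y || !Y) || !X)) -> (!((!Y || !Y) || !X) -> !Z))}.
F ((Z -> ((!Y || !Y) || !X)) -> (!((!Y || !Y) || !X) -> !Z)): α-rule — add T (Z -> ((!Y || !Y) || !X)), F (!((!Y || !Y) || !X) -> !Z).
F (!((!Y || !Y) || !X) -> !Z): α-rule — add T !((!Y || !Y) || !X), F !Z.
T !((!Y || !Y) || !X): α-rule — add F (!Y || !Y), F !X.
F (!Y || !Y): α-rule — add F !Y, F !Y.
T (Z -> ((!Y || !Y) || !X)): β-rule — branch into F Z  //  T ((!Y || !Y) || !X).
  branch 1 (add F Z):
    × closes — contains both Z and !Z.
  branch 2 (add T ((!Y || !Y) || !X)):
    T ((!Y || !Y) || !X): β-rule — branch into T (!Y || !Y)  //  T !X.
      branch 2.1 (add T (!Y || !Y)):
        T (!Y || !Y): β-rule — branch into T !Y  //  T !Y.
          branch 2.1.1 (add T !Y):
            × closes — contains both Y and !Y.
          branch 2.1.2 (add T !Y):
            × closes — contains both Y and !Y.
      branch 2.2 (add T !X):
        × closes — contains both X and !X.
All 4 branches close.
Every branch closed, so the negation is unsatisfiable and the formula is valid.

Valid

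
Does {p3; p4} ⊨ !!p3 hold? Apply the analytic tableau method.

Initial set: {p3; p4; !!!p3}.
!!!p3: drop double negation, giving !p3.
× closes — contains both p3 and !p3.
All 1 branch closes.
Every branch closed, so the premises entail the conclusion.

Yes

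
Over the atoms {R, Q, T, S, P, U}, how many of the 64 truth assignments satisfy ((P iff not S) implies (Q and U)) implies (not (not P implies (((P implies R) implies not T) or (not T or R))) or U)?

50

Initial set: {(((P iff not S) implies (Q and U)) implies (not (not P implies (((P implies R) implies not T) or (not T or R))) or U))}.
(((P iff not S) implies (Q and U)) implies (not (not P implies (((P implies R) implies not T) or (not T or R))) or U)): β-rule — branch into not ((P iff not S) implies (Q and U))  //  (not (not P implies (((P implies R) implies not T) or (not T or R))) or U).
  branch 1 (add not ((P iff not S) implies (Q and U))):
    not ((P iff not S) implies (Q and U)): α-rule — add (P iff not S), not (Q and U).
    (P iff not S): β-rule — branch into P, not S  //  not P, not not S.
      branch 1.1 (add P, not S):
        not (Q and U): β-rule — branch into not Q  //  not U.
          branch 1.1.1 (add not Q):
            ○ open, literals {P=1, Q=0, S=0}.
          branch 1.1.2 (add not U):
            ○ open, literals {P=1, S=0, U=0}.
      branch 1.2 (add not P, not not S):
        not (Q and U): β-rule — branch into not Q  //  not U.
          branch 1.2.1 (add not Q):
            ○ open, literals {P=0, Q=0, S=1}.
          branch 1.2.2 (add not U):
            ○ open, literals {P=0, S=1, U=0}.
  branch 2 (add (not (not P implies (((P implies R) implies not T) or (not T or R))) or U)):
    (not (not P implies (((P implies R) implies not T) or (not T or R))) or U): β-rule — branch into not (not P implies (((P implies R) implies not T) or (not T or R)))  //  U.
      branch 2.1 (add not (not P implies (((P implies R) implies not T) or (not T or R)))):
        not (not P implies (((P implies R) implies not T) or (not T or R))): α-rule — add not P, not (((P implies R) implies not T) or (not T or R)).
        not (((P implies R) implies not T) or (not T or R)): α-rule — add not ((P implies R) implies not T), not (not T or R).
        not ((P implies R) implies not T): α-rule — add (P implies R), not not T.
        not (not T or R): α-rule — add not not T, not R.
        (P implies R): β-rule — branch into not P  //  R.
          branch 2.1.1 (add not P):
            ○ open, literals {P=0, R=0, T=1}.
          branch 2.1.2 (add R):
            × closes — contains both R and not R.
      branch 2.2 (add U):
        ○ open, literals {U=1}.
1 branch closed, 6 open.
Each open branch fixes some atoms; the unmentioned ones are free. Counting distinct full assignments: branch {P=1, Q=0, S=0} (R, T, U) contributes 8 new; branch {P=1, S=0, U=0} (R, Q, T) contributes 4 new; branch {P=0, Q=0, S=1} (R, T, U) contributes 8 new; branch {P=0, S=1, U=0} (R, Q, T) contributes 4 new; branch {P=0, R=0, T=1} (Q, S, U) contributes 5 new; branch {U=1} (R, Q, T, S, P) contributes 21 new. Total: 50.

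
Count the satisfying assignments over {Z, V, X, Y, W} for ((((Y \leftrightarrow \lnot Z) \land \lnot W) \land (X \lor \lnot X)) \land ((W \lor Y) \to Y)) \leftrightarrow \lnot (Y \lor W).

24

Initial set: {(((((Y \leftrightarrow \lnot Z) \land \lnot W) \land (X \lor \lnot X)) \land ((W \lor Y) \to Y)) \leftrightarrow \lnot (Y \lor W))}.
(((((Y \leftrightarrow \lnot Z) \land \lnot W) \land (X \lor \lnot X)) \land ((W \lor Y) \to Y)) \leftrightarrow \lnot (Y \lor W)): β-rule — branch into ((((Y \leftrightarrow \lnot Z) \land \lnot W) \land (X \lor \lnot X)) \land ((W \lor Y) \to Y)), \lnot (Y \lor W)  //  \lnot ((((Y \leftrightarrow \lnot Z) \land \lnot W) \land (X \lor \lnot X)) \land ((W \lor Y) \to Y)), \lnot \lnot (Y \lor W).
  branch 1 (add ((((Y \leftrightarrow \lnot Z) \land \lnot W) \land (X \lor \lnot X)) \land ((W \lor Y) \to Y)), \lnot (Y \lor W)):
    ((((Y \leftrightarrow \lnot Z) \land \lnot W) \land (X \lor \lnot X)) \land ((W \lor Y) \to Y)): α-rule — add (((Y \leftrightarrow \lnot Z) \land \lnot W) \land (X \lor \lnot X)), ((W \lor Y) \to Y).
    \lnot (Y \lor W): α-rule — add \lnot Y, \lnot W.
    (((Y \leftrightarrow \lnot Z) \land \lnot W) \land (X \lor \lnot X)): α-rule — add ((Y \leftrightarrow \lnot Z) \land \lnot W), (X \lor \lnot X).
    ((Y \leftrightarrow \lnot Z) \land \lnot W): α-rule — add (Y \leftrightarrow \lnot Z), \lnot W.
    ((W \lor Y) \to Y): β-rule — branch into \lnot (W \lor Y)  //  Y.
      branch 1.1 (add \lnot (W \lor Y)):
        \lnot (W \lor Y): α-rule — add \lnot W, \lnot Y.
        (X \lor \lnot X): β-rule — branch into X  //  \lnot X.
          branch 1.1.1 (add X):
            (Y \leftrightarrow \lnot Z): β-rule — branch into Y, \lnot Z  //  \lnot Y, \lnot \lnot Z.
              branch 1.1.1.1 (add Y, \lnot Z):
                × closes — contains both Y and \lnot Y.
              branch 1.1.1.2 (add \lnot Y, \lnot \lnot Z):
                ○ open, literals {W=false, X=true, Y=false, Z=true}.
          branch 1.1.2 (add \lnot X):
            (Y \leftrightarrow \lnot Z): β-rule — branch into Y, \lnot Z  //  \lnot Y, \lnot \lnot Z.
              branch 1.1.2.1 (add Y, \lnot Z):
                × closes — contains both Y and \lnot Y.
              branch 1.1.2.2 (add \lnot Y, \lnot \lnot Z):
                ○ open, literals {W=false, X=false, Y=false, Z=true}.
      branch 1.2 (add Y):
        × closes — contains both Y and \lnot Y.
  branch 2 (add \lnot ((((Y \leftrightarrow \lnot Z) \land \lnot W) \land (X \lor \lnot X)) \land ((W \lor Y) \to Y)), \lnot \lnot (Y \lor W)):
    \lnot ((((Y \leftrightarrow \lnot Z) \land \lnot W) \land (X \lor \lnot X)) \land ((W \lor Y) \to Y)): β-rule — branch into \lnot (((Y \leftrightarrow \lnot Z) \land \lnot W) \land (X \lor \lnot X))  //  \lnot ((W \lor Y) \to Y).
      branch 2.1 (add \lnot (((Y \leftrightarrow \lnot Z) \land \lnot W) \land (X \lor \lnot X))):
        \lnot \lnot (Y \lor W): β-rule — branch into Y  //  W.
          branch 2.1.1 (add Y):
            \lnot (((Y \leftrightarrow \lnot Z) \land \lnot W) \land (X \lor \lnot X)): β-rule — branch into \lnot ((Y \leftrightarrow \lnot Z) \land \lnot W)  //  \lnot (X \lor \lnot X).
              branch 2.1.1.1 (add \lnot ((Y \leftrightarrow \lnot Z) \land \lnot W)):
                \lnot ((Y \leftrightarrow \lnot Z) \land \lnot W): β-rule — branch into \lnot (Y \leftrightarrow \lnot Z)  //  \lnot \lnot W.
                  branch 2.1.1.1.1 (add \lnot (Y \leftrightarrow \lnot Z)):
                    \lnot (Y \leftrightarrow \lnot Z): β-rule — branch into Y, \lnot \lnot Z  //  \lnot Y, \lnot Z.
                      branch 2.1.1.1.1.1 (add Y, \lnot \lnot Z):
                        ○ open, literals {Y=true, Z=true}.
                      branch 2.1.1.1.1.2 (add \lnot Y, \lnot Z):
                        × closes — contains both Y and \lnot Y.
                  branch 2.1.1.1.2 (add \lnot \lnot W):
                    ○ open, literals {W=true, Y=true}.
              branch 2.1.1.2 (add \lnot (X \lor \lnot X)):
                \lnot (X \lor \lnot X): α-rule — add \lnot X, \lnot \lnot X.
                × closes — contains both X and \lnot X.
          branch 2.1.2 (add W):
            \lnot (((Y \leftrightarrow \lnot Z) \land \lnot W) \land (X \lor \lnot X)): β-rule — branch into \lnot ((Y \leftrightarrow \lnot Z) \land \lnot W)  //  \lnot (X \lor \lnot X).
              branch 2.1.2.1 (add \lnot ((Y \leftrightarrow \lnot Z) \land \lnot W)):
                \lnot ((Y \leftrightarrow \lnot Z) \land \lnot W): β-rule — branch into \lnot (Y \leftrightarrow \lnot Z)  //  \lnot \lnot W.
                  branch 2.1.2.1.1 (add \lnot (Y \leftrightarrow \lnot Z)):
                    \lnot (Y \leftrightarrow \lnot Z): β-rule — branch into Y, \lnot \lnot Z  //  \lnot Y, \lnot Z.
                      branch 2.1.2.1.1.1 (add Y, \lnot \lnot Z):
                        ○ open, literals {W=true, Y=true, Z=true}.
                      branch 2.1.2.1.1.2 (add \lnot Y, \lnot Z):
                        ○ open, literals {W=true, Y=false, Z=false}.
                  branch 2.1.2.1.2 (add \lnot \lnot W):
                    ○ open, literals {W=true}.
              branch 2.1.2.2 (add \lnot (X \lor \lnot X)):
                \lnot (X \lor \lnot X): α-rule — add \lnot X, \lnot \lnot X.
                × closes — contains both X and \lnot X.
      branch 2.2 (add \lnot ((W \lor Y) \to Y)):
        \lnot ((W \lor Y) \to Y): α-rule — add (W \lor Y), \lnot Y.
        \lnot \lnot (Y \lor W): β-rule — branch into Y  //  W.
          branch 2.2.1 (add Y):
            × closes — contains both Y and \lnot Y.
          branch 2.2.2 (add W):
            (W \lor Y): β-rule — branch into W  //  Y.
              branch 2.2.2.1 (add W):
                ○ open, literals {W=true, Y=false}.
              branch 2.2.2.2 (add Y):
                × closes — contains both Y and \lnot Y.
8 branches closed, 8 open.
Each open branch fixes some atoms; the unmentioned ones are free. Counting distinct full assignments: branch {W=false, X=true, Y=false, Z=true} (V) contributes 2 new; branch {W=false, X=false, Y=false, Z=true} (V) contributes 2 new; branch {Y=true, Z=true} (V, X, W) contributes 8 new; branch {W=true, Y=true} (Z, V, X) contributes 4 new; branch {W=true, Y=true, Z=true} (V, X) contributes 0 new; branch {W=true, Y=false, Z=false} (V, X) contributes 4 new; branch {W=true} (Z, V, X, Y) contributes 4 new; branch {W=true, Y=false} (Z, V, X) contributes 0 new. Total: 24.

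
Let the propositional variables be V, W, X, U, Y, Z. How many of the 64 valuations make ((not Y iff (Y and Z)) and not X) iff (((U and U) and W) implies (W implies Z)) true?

12

Initial set: {(((not Y iff (Y and Z)) and not X) iff (((U and U) and W) implies (W implies Z)))}.
(((not Y iff (Y and Z)) and not X) iff (((U and U) and W) implies (W implies Z))): β-rule — branch into ((not Y iff (Y and Z)) and not X), (((U and U) and W) implies (W implies Z))  //  not ((not Y iff (Y and Z)) and not X), not (((U and U) and W) implies (W implies Z)).
  branch 1 (add ((not Y iff (Y and Z)) and not X), (((U and U) and W) implies (W implies Z))):
    ((not Y iff (Y and Z)) and not X): α-rule — add (not Y iff (Y and Z)), not X.
    (((U and U) and W) implies (W implies Z)): β-rule — branch into not ((U and U) and W)  //  (W implies Z).
      branch 1.1 (add not ((U and U) and W)):
        (not Y iff (Y and Z)): β-rule — branch into not Y, (Y and Z)  //  not not Y, not (Y and Z).
          branch 1.1.1 (add not Y, (Y and Z)):
            (Y and Z): α-rule — add Y, Z.
            × closes — contains both Y and not Y.
          branch 1.1.2 (add not not Y, not (Y and Z)):
            not ((U and U) and W): β-rule — branch into not (U and U)  //  not W.
              branch 1.1.2.1 (add not (U and U)):
                not (Y and Z): β-rule — branch into not Y  //  not Z.
                  branch 1.1.2.1.1 (add not Y):
                    × closes — contains both Y and not Y.
                  branch 1.1.2.1.2 (add not Z):
                    not (U and U): β-rule — branch into not U  //  not U.
                      branch 1.1.2.1.2.1 (add not U):
                        ○ open, literals {U=false, X=false, Y=true, Z=false}.
                      branch 1.1.2.1.2.2 (add not U):
                        ○ open, literals {U=false, X=false, Y=true, Z=false}.
              branch 1.1.2.2 (add not W):
                not (Y and Z): β-rule — branch into not Y  //  not Z.
                  branch 1.1.2.2.1 (add not Y):
                    × closes — contains both Y and not Y.
                  branch 1.1.2.2.2 (add not Z):
                    ○ open, literals {W=false, X=false, Y=true, Z=false}.
      branch 1.2 (add (W implies Z)):
        (not Y iff (Y and Z)): β-rule — branch into not Y, (Y and Z)  //  not not Y, not (Y and Z).
          branch 1.2.1 (add not Y, (Y and Z)):
            (Y and Z): α-rule — add Y, Z.
            × closes — contains both Y and not Y.
          branch 1.2.2 (add not not Y, not (Y and Z)):
            (W implies Z): β-rule — branch into not W  //  Z.
              branch 1.2.2.1 (add not W):
                not (Y and Z): β-rule — branch into not Y  //  not Z.
                  branch 1.2.2.1.1 (add not Y):
                    × closes — contains both Y and not Y.
                  branch 1.2.2.1.2 (add not Z):
                    ○ open, literals {W=false, X=false, Y=true, Z=false}.
              branch 1.2.2.2 (add Z):
                not (Y and Z): β-rule — branch into not Y  //  not Z.
                  branch 1.2.2.2.1 (add not Y):
                    × closes — contains both Y and not Y.
                  branch 1.2.2.2.2 (add not Z):
                    × closes — contains both Z and not Z.
  branch 2 (add not ((not Y iff (Y and Z)) and not X), not (((U and U) and W) implies (W implies Z))):
    not (((U and U) and W) implies (W implies Z)): α-rule — add ((U and U) and W), not (W implies Z).
    ((U and U) and W): α-rule — add (U and U), W.
    not (W implies Z): α-rule — add W, not Z.
    (U and U): α-rule — add U, U.
    not ((not Y iff (Y and Z)) and not X): β-rule — branch into not (not Y iff (Y and Z))  //  not not X.
      branch 2.1 (add not (not Y iff (Y and Z))):
        not (not Y iff (Y and Z)): β-rule — branch into not Y, not (Y and Z)  //  not not Y, (Y and Z).
          branch 2.1.1 (add not Y, not (Y and Z)):
            not (Y and Z): β-rule — branch into not Y  //  not Z.
              branch 2.1.1.1 (add not Y):
                ○ open, literals {U=true, W=true, Y=false, Z=false}.
              branch 2.1.1.2 (add not Z):
                ○ open, literals {U=true, W=true, Y=false, Z=false}.
          branch 2.1.2 (add not not Y, (Y and Z)):
            (Y and Z): α-rule — add Y, Z.
            × closes — contains both Z and not Z.
      branch 2.2 (add not not X):
        ○ open, literals {U=true, W=true, X=true, Z=false}.
8 branches closed, 7 open.
Each open branch fixes some atoms; the unmentioned ones are free. Counting distinct full assignments: branch {U=false, X=false, Y=true, Z=false} (V, W) contributes 4 new; branch {U=false, X=false, Y=true, Z=false} (V, W) contributes 0 new; branch {W=false, X=false, Y=true, Z=false} (V, U) contributes 2 new; branch {W=false, X=false, Y=true, Z=false} (V, U) contributes 0 new; branch {U=true, W=true, Y=false, Z=false} (V, X) contributes 4 new; branch {U=true, W=true, Y=false, Z=false} (V, X) contributes 0 new; branch {U=true, W=true, X=true, Z=false} (V, Y) contributes 2 new. Total: 12.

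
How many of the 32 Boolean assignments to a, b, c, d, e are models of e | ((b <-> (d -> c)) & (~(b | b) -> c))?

Initial set: {(e | ((b <-> (d -> c)) & (~(b | b) -> c)))}.
(e | ((b <-> (d -> c)) & (~(b | b) -> c))): β-rule — branch into e  //  ((b <-> (d -> c)) & (~(b | b) -> c)).
  branch 1 (add e):
    ○ open, literals {e=true}.
  branch 2 (add ((b <-> (d -> c)) & (~(b | b) -> c))):
    ((b <-> (d -> c)) & (~(b | b) -> c)): α-rule — add (b <-> (d -> c)), (~(b | b) -> c).
    (b <-> (d -> c)): β-rule — branch into b, (d -> c)  //  ~b, ~(d -> c).
      branch 2.1 (add b, (d -> c)):
        (~(b | b) -> c): β-rule — branch into ~~(b | b)  //  c.
          branch 2.1.1 (add ~~(b | b)):
            (d -> c): β-rule — branch into ~d  //  c.
              branch 2.1.1.1 (add ~d):
                ~~(b | b): β-rule — branch into b  //  b.
                  branch 2.1.1.1.1 (add b):
                    ○ open, literals {b=true, d=false}.
                  branch 2.1.1.1.2 (add b):
                    ○ open, literals {b=true, d=false}.
              branch 2.1.1.2 (add c):
                ~~(b | b): β-rule — branch into b  //  b.
                  branch 2.1.1.2.1 (add b):
                    ○ open, literals {b=true, c=true}.
                  branch 2.1.1.2.2 (add b):
                    ○ open, literals {b=true, c=true}.
          branch 2.1.2 (add c):
            (d -> c): β-rule — branch into ~d  //  c.
              branch 2.1.2.1 (add ~d):
                ○ open, literals {b=true, c=true, d=false}.
              branch 2.1.2.2 (add c):
                ○ open, literals {b=true, c=true}.
      branch 2.2 (add ~b, ~(d -> c)):
        ~(d -> c): α-rule — add d, ~c.
        (~(b | b) -> c): β-rule — branch into ~~(b | b)  //  c.
          branch 2.2.1 (add ~~(b | b)):
            ~~(b | b): β-rule — branch into b  //  b.
              branch 2.2.1.1 (add b):
                × closes — contains both b and ~b.
              branch 2.2.1.2 (add b):
                × closes — contains both b and ~b.
          branch 2.2.2 (add c):
            × closes — contains both c and ~c.
3 branches closed, 7 open.
Each open branch fixes some atoms; the unmentioned ones are free. Counting distinct full assignments: branch {e=true} (a, b, c, d) contributes 16 new; branch {b=true, d=false} (a, c, e) contributes 4 new; branch {b=true, d=false} (a, c, e) contributes 0 new; branch {b=true, c=true} (a, d, e) contributes 2 new; branch {b=true, c=true} (a, d, e) contributes 0 new; branch {b=true, c=true, d=false} (a, e) contributes 0 new; branch {b=true, c=true} (a, d, e) contributes 0 new. Total: 22.

22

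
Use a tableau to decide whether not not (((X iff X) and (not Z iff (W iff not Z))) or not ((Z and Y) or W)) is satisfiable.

Initial set: {not not (((X iff X) and (not Z iff (W iff not Z))) or not ((Z and Y) or W))}.
not not (((X iff X) and (not Z iff (W iff not Z))) or not ((Z and Y) or W)): drop double negation, giving (((X iff X) and (not Z iff (W iff not Z))) or not ((Z and Y) or W)).
(((X iff X) and (not Z iff (W iff not Z))) or not ((Z and Y) or W)): β-rule — branch into ((X iff X) and (not Z iff (W iff not Z)))  //  not ((Z and Y) or W).
  branch 1 (add ((X iff X) and (not Z iff (W iff not Z)))):
    ((X iff X) and (not Z iff (W iff not Z))): α-rule — add (X iff X), (not Z iff (W iff not Z)).
    (X iff X): β-rule — branch into X, X  //  not X, not X.
      branch 1.1 (add X, X):
        (not Z iff (W iff not Z)): β-rule — branch into not Z, (W iff not Z)  //  not not Z, not (W iff not Z).
          branch 1.1.1 (add not Z, (W iff not Z)):
            (W iff not Z): β-rule — branch into W, not Z  //  not W, not not Z.
              branch 1.1.1.1 (add W, not Z):
                ○ open, literals {W=1, X=1, Z=0}.
              branch 1.1.1.2 (add not W, not not Z):
                × closes — contains both Z and not Z.
          branch 1.1.2 (add not not Z, not (W iff not Z)):
            not (W iff not Z): β-rule — branch into W, not not Z  //  not W, not Z.
              branch 1.1.2.1 (add W, not not Z):
                ○ open, literals {W=1, X=1, Z=1}.
              branch 1.1.2.2 (add not W, not Z):
                × closes — contains both Z and not Z.
      branch 1.2 (add not X, not X):
        (not Z iff (W iff not Z)): β-rule — branch into not Z, (W iff not Z)  //  not not Z, not (W iff not Z).
          branch 1.2.1 (add not Z, (W iff not Z)):
            (W iff not Z): β-rule — branch into W, not Z  //  not W, not not Z.
              branch 1.2.1.1 (add W, not Z):
                ○ open, literals {W=1, X=0, Z=0}.
              branch 1.2.1.2 (add not W, not not Z):
                × closes — contains both Z and not Z.
          branch 1.2.2 (add not not Z, not (W iff not Z)):
            not (W iff not Z): β-rule — branch into W, not not Z  //  not W, not Z.
              branch 1.2.2.1 (add W, not not Z):
                ○ open, literals {W=1, X=0, Z=1}.
              branch 1.2.2.2 (add not W, not Z):
                × closes — contains both Z and not Z.
  branch 2 (add not ((Z and Y) or W)):
    not ((Z and Y) or W): α-rule — add not (Z and Y), not W.
    not (Z and Y): β-rule — branch into not Z  //  not Y.
      branch 2.1 (add not Z):
        ○ open, literals {W=0, Z=0}.
      branch 2.2 (add not Y):
        ○ open, literals {W=0, Y=0}.
4 branches closed, 6 open.
An open branch gives a satisfying assignment: W=1, X=1, Z=0.

Satisfiable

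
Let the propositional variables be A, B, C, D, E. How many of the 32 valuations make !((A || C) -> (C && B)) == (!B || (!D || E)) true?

18

Initial set: {(!((A || C) -> (C && B)) == (!B || (!D || E)))}.
(!((A || C) -> (C && B)) == (!B || (!D || E))): β-rule — branch into !((A || C) -> (C && B)), (!B || (!D || E))  //  !!((A || C) -> (C && B)), !(!B || (!D || E)).
  branch 1 (add !((A || C) -> (C && B)), (!B || (!D || E))):
    !((A || C) -> (C && B)): α-rule — add (A || C), !(C && B).
    (!B || (!D || E)): β-rule — branch into !B  //  (!D || E).
      branch 1.1 (add !B):
        (A || C): β-rule — branch into A  //  C.
          branch 1.1.1 (add A):
            !(C && B): β-rule — branch into !C  //  !B.
              branch 1.1.1.1 (add !C):
                ○ open, literals {A=true, B=false, C=false}.
              branch 1.1.1.2 (add !B):
                ○ open, literals {A=true, B=false}.
          branch 1.1.2 (add C):
            !(C && B): β-rule — branch into !C  //  !B.
              branch 1.1.2.1 (add !C):
                × closes — contains both C and !C.
              branch 1.1.2.2 (add !B):
                ○ open, literals {B=false, C=true}.
      branch 1.2 (add (!D || E)):
        (A || C): β-rule — branch into A  //  C.
          branch 1.2.1 (add A):
            !(C && B): β-rule — branch into !C  //  !B.
              branch 1.2.1.1 (add !C):
                (!D || E): β-rule — branch into !D  //  E.
                  branch 1.2.1.1.1 (add !D):
                    ○ open, literals {A=true, C=false, D=false}.
                  branch 1.2.1.1.2 (add E):
                    ○ open, literals {A=true, C=false, E=true}.
              branch 1.2.1.2 (add !B):
                (!D || E): β-rule — branch into !D  //  E.
                  branch 1.2.1.2.1 (add !D):
                    ○ open, literals {A=true, B=false, D=false}.
                  branch 1.2.1.2.2 (add E):
                    ○ open, literals {A=true, B=false, E=true}.
          branch 1.2.2 (add C):
            !(C && B): β-rule — branch into !C  //  !B.
              branch 1.2.2.1 (add !C):
                × closes — contains both C and !C.
              branch 1.2.2.2 (add !B):
                (!D || E): β-rule — branch into !D  //  E.
                  branch 1.2.2.2.1 (add !D):
                    ○ open, literals {B=false, C=true, D=false}.
                  branch 1.2.2.2.2 (add E):
                    ○ open, literals {B=false, C=true, E=true}.
  branch 2 (add !!((A || C) -> (C && B)), !(!B || (!D || E))):
    !(!B || (!D || E)): α-rule — add !!B, !(!D || E).
    !(!D || E): α-rule — add !!D, !E.
    !!((A || C) -> (C && B)): β-rule — branch into !(A || C)  //  (C && B).
      branch 2.1 (add !(A || C)):
        !(A || C): α-rule — add !A, !C.
        ○ open, literals {A=false, B=true, C=false, D=true, E=false}.
      branch 2.2 (add (C && B)):
        (C && B): α-rule — add C, B.
        ○ open, literals {B=true, C=true, D=true, E=false}.
2 branches closed, 11 open.
Each open branch fixes some atoms; the unmentioned ones are free. Counting distinct full assignments: branch {A=true, B=false, C=false} (D, E) contributes 4 new; branch {A=true, B=false} (C, D, E) contributes 4 new; branch {B=false, C=true} (A, D, E) contributes 4 new; branch {A=true, C=false, D=false} (B, E) contributes 2 new; branch {A=true, C=false, E=true} (B, D) contributes 1 new; branch {A=true, B=false, D=false} (C, E) contributes 0 new; branch {A=true, B=false, E=true} (C, D) contributes 0 new; branch {B=false, C=true, D=false} (A, E) contributes 0 new; branch {B=false, C=true, E=true} (A, D) contributes 0 new; branch {A=false, B=true, C=false, D=true, E=false} (none free) contributes 1 new; branch {B=true, C=true, D=true, E=false} (A) contributes 2 new. Total: 18.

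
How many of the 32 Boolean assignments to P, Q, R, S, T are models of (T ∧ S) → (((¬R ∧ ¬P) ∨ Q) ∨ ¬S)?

Initial set: {((T ∧ S) → (((¬R ∧ ¬P) ∨ Q) ∨ ¬S))}.
((T ∧ S) → (((¬R ∧ ¬P) ∨ Q) ∨ ¬S)): β-rule — branch into ¬(T ∧ S)  //  (((¬R ∧ ¬P) ∨ Q) ∨ ¬S).
  branch 1 (add ¬(T ∧ S)):
    ¬(T ∧ S): β-rule — branch into ¬T  //  ¬S.
      branch 1.1 (add ¬T):
        ○ open, literals {T=0}.
      branch 1.2 (add ¬S):
        ○ open, literals {S=0}.
  branch 2 (add (((¬R ∧ ¬P) ∨ Q) ∨ ¬S)):
    (((¬R ∧ ¬P) ∨ Q) ∨ ¬S): β-rule — branch into ((¬R ∧ ¬P) ∨ Q)  //  ¬S.
      branch 2.1 (add ((¬R ∧ ¬P) ∨ Q)):
        ((¬R ∧ ¬P) ∨ Q): β-rule — branch into (¬R ∧ ¬P)  //  Q.
          branch 2.1.1 (add (¬R ∧ ¬P)):
            (¬R ∧ ¬P): α-rule — add ¬R, ¬P.
            ○ open, literals {P=0, R=0}.
          branch 2.1.2 (add Q):
            ○ open, literals {Q=1}.
      branch 2.2 (add ¬S):
        ○ open, literals {S=0}.
0 branches closed, 5 open.
Each open branch fixes some atoms; the unmentioned ones are free. Counting distinct full assignments: branch {T=0} (P, Q, R, S) contributes 16 new; branch {S=0} (P, Q, R, T) contributes 8 new; branch {P=0, R=0} (Q, S, T) contributes 2 new; branch {Q=1} (P, R, S, T) contributes 3 new; branch {S=0} (P, Q, R, T) contributes 0 new. Total: 29.

29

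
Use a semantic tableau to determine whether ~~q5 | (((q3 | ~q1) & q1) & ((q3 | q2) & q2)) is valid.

Not valid

Assume the negation and expand:
Initial set: {F (~~q5 | (((q3 | ~q1) & q1) & ((q3 | q2) & q2)))}.
F (~~q5 | (((q3 | ~q1) & q1) & ((q3 | q2) & q2))): α-rule — add F ~~q5, F (((q3 | ~q1) & q1) & ((q3 | q2) & q2)).
F ~~q5: drop double negation, giving F q5.
F (((q3 | ~q1) & q1) & ((q3 | q2) & q2)): β-rule — branch into F ((q3 | ~q1) & q1)  //  F ((q3 | q2) & q2).
  branch 1 (add F ((q3 | ~q1) & q1)):
    F ((q3 | ~q1) & q1): β-rule — branch into F (q3 | ~q1)  //  F q1.
      branch 1.1 (add F (q3 | ~q1)):
        F (q3 | ~q1): α-rule — add F q3, F ~q1.
        ○ open, literals {q1=1, q3=0, q5=0}.
      branch 1.2 (add F q1):
        ○ open, literals {q1=0, q5=0}.
  branch 2 (add F ((q3 | q2) & q2)):
    F ((q3 | q2) & q2): β-rule — branch into F (q3 | q2)  //  F q2.
      branch 2.1 (add F (q3 | q2)):
        F (q3 | q2): α-rule — add F q3, F q2.
        ○ open, literals {q2=0, q3=0, q5=0}.
      branch 2.2 (add F q2):
        ○ open, literals {q2=0, q5=0}.
0 branches closed, 4 open.
An open branch gives a countermodel: q1=1, q3=0, q5=0 (unmentioned atoms arbitrary); under it the original formula is false.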